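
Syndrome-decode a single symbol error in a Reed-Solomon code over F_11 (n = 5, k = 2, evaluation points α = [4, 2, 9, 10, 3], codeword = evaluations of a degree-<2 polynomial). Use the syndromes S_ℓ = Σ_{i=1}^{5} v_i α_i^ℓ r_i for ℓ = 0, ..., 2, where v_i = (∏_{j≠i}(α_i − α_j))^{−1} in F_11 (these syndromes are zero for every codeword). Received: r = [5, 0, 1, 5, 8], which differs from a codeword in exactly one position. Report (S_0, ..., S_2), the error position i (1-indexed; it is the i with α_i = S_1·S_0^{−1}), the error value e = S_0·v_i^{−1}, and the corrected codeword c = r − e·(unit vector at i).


S = (3, 8, 3), error at position 4, error magnitude e = 7, c = [5, 0, 1, 9, 8].

Step 1: column multipliers v_i = (∏_{j≠i}(α_i − α_j))^{−1} mod 11.
  i = 1 (α = 4): (4−2)(4−9)(4−10)(4−3) = 2·(−5)·(−6)·1 = 60 ≡ 5, so v_1 = 5^{−1} = 9 (mod 11).
  i = 2 (α = 2): (2−4)(2−9)(2−10)(2−3) = (−2)·(−7)·(−8)·(−1) = 112 ≡ 2, so v_2 = 2^{−1} = 6 (mod 11).
  i = 3 (α = 9): (9−4)(9−2)(9−10)(9−3) = 5·7·(−1)·6 = −210 ≡ 10, so v_3 = 10^{−1} = 10 (mod 11).
  i = 4 (α = 10): (10−4)(10−2)(10−9)(10−3) = 6·8·1·7 = 336 ≡ 6, so v_4 = 6^{−1} = 2 (mod 11).
  i = 5 (α = 3): (3−4)(3−2)(3−9)(3−10) = (−1)·1·(−6)·(−7) = −42 ≡ 2, so v_5 = 2^{−1} = 6 (mod 11).
  v = [9, 6, 10, 2, 6].
Step 2: syndromes of r = [5, 0, 1, 5, 8] (all sums mod 11).
  S_0 = Σ v_i r_i = 9·5 + 6·0 + 10·1 + 2·5 + 6·8 = 113 ≡ 3.
  S_1 = Σ v_i α_i r_i = 9·4·5 + 6·2·0 + 10·9·1 + 2·10·5 + 6·3·8 = 514 ≡ 8.
  α_i^2 mod 11 = [5, 4, 4, 1, 9].
  S_2 = Σ v_i α_i^2 r_i = 9·5·5 + 6·4·0 + 10·4·1 + 2·1·5 + 6·9·8 = 707 ≡ 3.
  S = (3, 8, 3) ≠ 0, so r is not a codeword (an error is present).
Step 3: locate the error. For a single error e at position i, S_ℓ = v_i·e·α_i^ℓ, so α_err = S_1/S_0.
  S_0^{−1} = 3^{−1} = 4 (mod 11), so α_err = 8·4 = 32 ≡ 10 = α_4. Error position i = 4.
  Consistency check: S_2/S_1 = 3·7 = 21 ≡ 10 = α_err ✓ (single-error assumption holds).
Step 4: error magnitude e = S_0/v_4 = S_0·∏_{j≠4}(α_4 − α_j) = 3·6 = 18 ≡ 7 (mod 11).
Step 5: correct position 4: c_4 = r_4 − e = 5 − 7 ≡ 9 (mod 11). Hence c = [5, 0, 1, 9, 8].
  Check: interpolating c through the α_i gives m(x) = 6 + 8·x (degree < 2) with m(α_i) = c_i for every i, so c is indeed a codeword.


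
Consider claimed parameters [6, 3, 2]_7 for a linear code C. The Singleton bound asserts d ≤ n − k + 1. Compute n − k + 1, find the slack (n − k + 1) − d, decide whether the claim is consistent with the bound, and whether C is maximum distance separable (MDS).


Singleton RHS = n − k + 1 = 4, slack = 2, bound satisfied, not MDS.

Singleton bound: d ≤ n − k + 1.
Here n = 6, k = 3, so n − k + 1 = 4.
Given d = 2, check d ≤ 4: YES.
Slack = (n − k + 1) − d = 2.
The code is NOT MDS (slack = 2 > 0).
Description: the claimed parameters are [6, 3, 2]_7; such a code would be non-MDS.


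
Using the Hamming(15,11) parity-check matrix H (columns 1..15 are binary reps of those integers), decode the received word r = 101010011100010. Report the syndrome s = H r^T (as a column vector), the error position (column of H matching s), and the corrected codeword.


s = (0, 0, 1, 0)^T, error position = 2, corrected codeword c = 111010011100010

Compute s = H r^T mod 2 one row at a time:
  s_1 = 1 + 1 + 1 + 0 + 0 + 0 + 1 + 0 = 4 ≡ 0 (mod 2).
  s_2 = 0 + 1 + 0 + 0 + 0 + 0 + 1 + 0 = 2 ≡ 0 (mod 2).
  s_3 = 0 + 1 + 0 + 0 + 1 + 0 + 1 + 0 = 3 ≡ 1 (mod 2).
  s_4 = 1 + 1 + 1 + 0 + 1 + 0 + 0 + 0 = 4 ≡ 0 (mod 2).
s = (0, 0, 1, 0)^T — this equals column 2 of H (binary 0010), so error is at position 2.
Correct: flip bit 2 of r = 101010011100010 to get c = 111010011100010.


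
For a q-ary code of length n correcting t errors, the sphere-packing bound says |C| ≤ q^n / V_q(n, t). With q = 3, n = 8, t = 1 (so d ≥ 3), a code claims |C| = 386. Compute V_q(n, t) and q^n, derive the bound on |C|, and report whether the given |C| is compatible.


V_q(n, t) = 17, q^n = 6561, Hamming bound = 385, |C| = 386 > bound (violated).

Step 1: Compute V_q(n, t) = Σ_{j=0}^1 C(n, j) (q−1)^j.
  j = 0: C(8,0)·(2)^0 = 1·1 = 1.
  j = 1: C(8,1)·(2)^1 = 8·2 = 16.
  V_q(n, t) = 1 + 16 = 17.
Step 2: q^n = 3^8 = 6561.
Step 3: Hamming bound ⌊q^n / V_q(n,t)⌋ = ⌊6561/17⌋ = 385.
Step 4: Compare |C| = 386 to 385: violated.
The claimed |C| lies above the Hamming bound, so no 3-ary code of length 8 with d ≥ 3 can have 386 codewords.


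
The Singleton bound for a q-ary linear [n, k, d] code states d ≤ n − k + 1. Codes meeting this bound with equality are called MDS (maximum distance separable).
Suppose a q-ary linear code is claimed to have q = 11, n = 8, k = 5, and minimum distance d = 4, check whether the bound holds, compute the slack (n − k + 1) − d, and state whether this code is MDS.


Singleton RHS = n − k + 1 = 4, slack = 0, bound satisfied, MDS.

Singleton bound: d ≤ n − k + 1.
Here n = 8, k = 5, so n − k + 1 = 4.
Given d = 4, check d ≤ 4: YES.
Slack = (n − k + 1) − d = 0.
The code is MDS (slack = 0).
Description: the claimed parameters are [8, 5, 4]_11; such a code would be MDS (meets Singleton bound).


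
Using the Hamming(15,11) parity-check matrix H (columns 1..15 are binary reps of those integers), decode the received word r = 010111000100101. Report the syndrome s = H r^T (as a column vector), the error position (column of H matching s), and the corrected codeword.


s = (1, 1, 0, 1)^T, error position = 13, corrected codeword c = 010111000100001

Compute s = H r^T mod 2 one row at a time:
  s_1 = 0 + 0 + 1 + 0 + 0 + 1 + 0 + 1 = 3 ≡ 1 (mod 2).
  s_2 = 1 + 1 + 1 + 0 + 0 + 1 + 0 + 1 = 5 ≡ 1 (mod 2).
  s_3 = 1 + 0 + 1 + 0 + 1 + 0 + 0 + 1 = 4 ≡ 0 (mod 2).
  s_4 = 0 + 0 + 1 + 0 + 0 + 0 + 1 + 1 = 3 ≡ 1 (mod 2).
s = (1, 1, 0, 1)^T — this equals column 13 of H (binary 1101), so error is at position 13.
Correct: flip bit 13 of r = 010111000100101 to get c = 010111000100001.


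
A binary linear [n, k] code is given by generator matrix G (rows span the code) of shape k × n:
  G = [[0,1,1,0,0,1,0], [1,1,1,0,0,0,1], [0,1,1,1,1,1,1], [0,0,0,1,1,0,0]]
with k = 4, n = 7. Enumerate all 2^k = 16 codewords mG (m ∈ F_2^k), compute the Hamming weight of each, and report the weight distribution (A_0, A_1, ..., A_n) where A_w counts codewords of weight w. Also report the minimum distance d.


Weight distribution: A_0 = 1, A_1 = 1, A_2 = 2, A_3 = 4, A_4 = 3, A_5 = 3, A_6 = 2. Minimum distance d = 1.

Enumerate all 2^4 = 16 messages m ∈ F_2^4.
For each, compute codeword c = mG in F_2^7, then tally its weight.
  m = 0000 → c = 0000000, weight = 0.
  m = 1000 → c = 0110010, weight = 3.
  m = 0100 → c = 1110001, weight = 4.
  m = 1100 → c = 1000011, weight = 3.
  m = 0010 → c = 0111111, weight = 6.
  m = 1010 → c = 0001101, weight = 3.
  m = 0110 → c = 1001110, weight = 4.
  m = 1110 → c = 1111100, weight = 5.
  m = 0001 → c = 0001100, weight = 2.
  m = 1001 → c = 0111110, weight = 5.
  m = 0101 → c = 1111101, weight = 6.
  m = 1101 → c = 1001111, weight = 5.
  m = 0011 → c = 0110011, weight = 4.
  m = 1011 → c = 0000001, weight = 1.
  m = 0111 → c = 1000010, weight = 2.
  m = 1111 → c = 1110000, weight = 3.
Tally weights:
  weight 0: 1 codewords.
  weight 1: 1 codewords.
  weight 2: 2 codewords.
  weight 3: 4 codewords.
  weight 4: 3 codewords.
  weight 5: 3 codewords.
  weight 6: 2 codewords.
Minimum distance d = smallest w > 0 with A_w > 0 = 1.
Sanity: Σ A_w = 16 = 2^4 = 16 ✓.


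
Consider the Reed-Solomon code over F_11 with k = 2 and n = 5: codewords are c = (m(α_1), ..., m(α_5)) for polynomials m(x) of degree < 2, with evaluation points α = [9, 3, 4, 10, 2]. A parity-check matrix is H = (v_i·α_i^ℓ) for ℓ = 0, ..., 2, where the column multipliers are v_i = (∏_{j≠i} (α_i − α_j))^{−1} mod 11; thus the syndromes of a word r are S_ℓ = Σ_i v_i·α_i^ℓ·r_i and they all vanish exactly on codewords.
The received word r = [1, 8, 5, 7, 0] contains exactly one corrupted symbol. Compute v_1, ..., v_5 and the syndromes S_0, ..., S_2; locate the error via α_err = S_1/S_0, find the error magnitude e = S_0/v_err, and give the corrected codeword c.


S = (7, 4, 7), error at position 4, error magnitude e = 9, c = [1, 8, 5, 9, 0].

Step 1: column multipliers v_i = (∏_{j≠i}(α_i − α_j))^{−1} mod 11.
  i = 1 (α = 9): (9−3)(9−4)(9−10)(9−2) = 6·5·(−1)·7 = −210 ≡ 10, so v_1 = 10^{−1} = 10 (mod 11).
  i = 2 (α = 3): (3−9)(3−4)(3−10)(3−2) = (−6)·(−1)·(−7)·1 = −42 ≡ 2, so v_2 = 2^{−1} = 6 (mod 11).
  i = 3 (α = 4): (4−9)(4−3)(4−10)(4−2) = (−5)·1·(−6)·2 = 60 ≡ 5, so v_3 = 5^{−1} = 9 (mod 11).
  i = 4 (α = 10): (10−9)(10−3)(10−4)(10−2) = 1·7·6·8 = 336 ≡ 6, so v_4 = 6^{−1} = 2 (mod 11).
  i = 5 (α = 2): (2−9)(2−3)(2−4)(2−10) = (−7)·(−1)·(−2)·(−8) = 112 ≡ 2, so v_5 = 2^{−1} = 6 (mod 11).
  v = [10, 6, 9, 2, 6].
Step 2: syndromes of r = [1, 8, 5, 7, 0] (all sums mod 11).
  S_0 = Σ v_i r_i = 10·1 + 6·8 + 9·5 + 2·7 + 6·0 = 117 ≡ 7.
  S_1 = Σ v_i α_i r_i = 10·9·1 + 6·3·8 + 9·4·5 + 2·10·7 + 6·2·0 = 554 ≡ 4.
  α_i^2 mod 11 = [4, 9, 5, 1, 4].
  S_2 = Σ v_i α_i^2 r_i = 10·4·1 + 6·9·8 + 9·5·5 + 2·1·7 + 6·4·0 = 711 ≡ 7.
  S = (7, 4, 7) ≠ 0, so r is not a codeword (an error is present).
Step 3: locate the error. For a single error e at position i, S_ℓ = v_i·e·α_i^ℓ, so α_err = S_1/S_0.
  S_0^{−1} = 7^{−1} = 8 (mod 11), so α_err = 4·8 = 32 ≡ 10 = α_4. Error position i = 4.
  Consistency check: S_2/S_1 = 7·3 = 21 ≡ 10 = α_err ✓ (single-error assumption holds).
Step 4: error magnitude e = S_0/v_4 = S_0·∏_{j≠4}(α_4 − α_j) = 7·6 = 42 ≡ 9 (mod 11).
Step 5: correct position 4: c_4 = r_4 − e = 7 − 9 ≡ 9 (mod 11). Hence c = [1, 8, 5, 9, 0].
  Check: interpolating c through the α_i gives m(x) = 6 + 8·x (degree < 2) with m(α_i) = c_i for every i, so c is indeed a codeword.


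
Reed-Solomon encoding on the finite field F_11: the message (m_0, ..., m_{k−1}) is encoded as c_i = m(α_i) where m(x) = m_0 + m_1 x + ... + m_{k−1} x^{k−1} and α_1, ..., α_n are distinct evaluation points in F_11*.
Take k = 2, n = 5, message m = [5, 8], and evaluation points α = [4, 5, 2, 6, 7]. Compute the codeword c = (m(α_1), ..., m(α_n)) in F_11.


c = [4, 1, 10, 9, 6]

Message polynomial: m(x) = 5 + 8·x (mod 11).
For each evaluation point α_i, compute m(α_i) mod 11:
  α_1 = 4: Horner steps 8 → 4, so m(4) = 4.
  α_2 = 5: Horner steps 8 → 1, so m(5) = 1.
  α_3 = 2: Horner steps 8 → 10, so m(2) = 10.
  α_4 = 6: Horner steps 8 → 9, so m(6) = 9.
  α_5 = 7: Horner steps 8 → 6, so m(7) = 6.
Codeword c = [4, 1, 10, 9, 6] ∈ F_11^5.


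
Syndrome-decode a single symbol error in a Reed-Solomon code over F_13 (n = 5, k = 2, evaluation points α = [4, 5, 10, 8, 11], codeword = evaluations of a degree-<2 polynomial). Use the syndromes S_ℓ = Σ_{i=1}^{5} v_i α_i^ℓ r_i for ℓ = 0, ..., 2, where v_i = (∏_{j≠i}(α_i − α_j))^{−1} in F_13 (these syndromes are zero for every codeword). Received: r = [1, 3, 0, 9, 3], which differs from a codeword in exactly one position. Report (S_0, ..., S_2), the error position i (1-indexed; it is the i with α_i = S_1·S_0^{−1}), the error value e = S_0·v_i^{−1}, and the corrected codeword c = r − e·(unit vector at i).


S = (3, 7, 12), error at position 5, error magnitude e = 1, c = [1, 3, 0, 9, 2].

Step 1: column multipliers v_i = (∏_{j≠i}(α_i − α_j))^{−1} mod 13.
  i = 1 (α = 4): (4−5)(4−10)(4−8)(4−11) = (−1)·(−6)·(−4)·(−7) = 168 ≡ 12, so v_1 = 12^{−1} = 12 (mod 13).
  i = 2 (α = 5): (5−4)(5−10)(5−8)(5−11) = 1·(−5)·(−3)·(−6) = −90 ≡ 1, so v_2 = 1^{−1} = 1 (mod 13).
  i = 3 (α = 10): (10−4)(10−5)(10−8)(10−11) = 6·5·2·(−1) = −60 ≡ 5, so v_3 = 5^{−1} = 8 (mod 13).
  i = 4 (α = 8): (8−4)(8−5)(8−10)(8−11) = 4·3·(−2)·(−3) = 72 ≡ 7, so v_4 = 7^{−1} = 2 (mod 13).
  i = 5 (α = 11): (11−4)(11−5)(11−10)(11−8) = 7·6·1·3 = 126 ≡ 9, so v_5 = 9^{−1} = 3 (mod 13).
  v = [12, 1, 8, 2, 3].
Step 2: syndromes of r = [1, 3, 0, 9, 3] (all sums mod 13).
  S_0 = Σ v_i r_i = 12·1 + 1·3 + 8·0 + 2·9 + 3·3 = 42 ≡ 3.
  S_1 = Σ v_i α_i r_i = 12·4·1 + 1·5·3 + 8·10·0 + 2·8·9 + 3·11·3 = 306 ≡ 7.
  α_i^2 mod 13 = [3, 12, 9, 12, 4].
  S_2 = Σ v_i α_i^2 r_i = 12·3·1 + 1·12·3 + 8·9·0 + 2·12·9 + 3·4·3 = 324 ≡ 12.
  S = (3, 7, 12) ≠ 0, so r is not a codeword (an error is present).
Step 3: locate the error. For a single error e at position i, S_ℓ = v_i·e·α_i^ℓ, so α_err = S_1/S_0.
  S_0^{−1} = 3^{−1} = 9 (mod 13), so α_err = 7·9 = 63 ≡ 11 = α_5. Error position i = 5.
  Consistency check: S_2/S_1 = 12·2 = 24 ≡ 11 = α_err ✓ (single-error assumption holds).
Step 4: error magnitude e = S_0/v_5 = S_0·∏_{j≠5}(α_5 − α_j) = 3·9 = 27 ≡ 1 (mod 13).
Step 5: correct position 5: c_5 = r_5 − e = 3 − 1 ≡ 2 (mod 13). Hence c = [1, 3, 0, 9, 2].
  Check: interpolating c through the α_i gives m(x) = 6 + 2·x (degree < 2) with m(α_i) = c_i for every i, so c is indeed a codeword.


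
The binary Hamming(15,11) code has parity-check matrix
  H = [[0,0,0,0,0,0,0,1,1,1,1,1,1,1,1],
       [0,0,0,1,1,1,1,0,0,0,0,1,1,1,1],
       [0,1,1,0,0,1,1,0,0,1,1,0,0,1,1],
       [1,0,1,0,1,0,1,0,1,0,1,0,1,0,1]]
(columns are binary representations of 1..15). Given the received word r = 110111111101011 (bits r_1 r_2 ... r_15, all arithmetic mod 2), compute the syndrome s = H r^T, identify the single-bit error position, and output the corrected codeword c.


s = (0, 1, 0, 1)^T, error position = 5, corrected codeword c = 110101111101011

Compute s = H r^T mod 2 one row at a time:
  s_1 = 1 + 1 + 1 + 0 + 1 + 0 + 1 + 1 = 6 ≡ 0 (mod 2).
  s_2 = 1 + 1 + 1 + 1 + 1 + 0 + 1 + 1 = 7 ≡ 1 (mod 2).
  s_3 = 1 + 0 + 1 + 1 + 1 + 0 + 1 + 1 = 6 ≡ 0 (mod 2).
  s_4 = 1 + 0 + 1 + 1 + 1 + 0 + 0 + 1 = 5 ≡ 1 (mod 2).
s = (0, 1, 0, 1)^T — this equals column 5 of H (binary 0101), so error is at position 5.
Correct: flip bit 5 of r = 110111111101011 to get c = 110101111101011.


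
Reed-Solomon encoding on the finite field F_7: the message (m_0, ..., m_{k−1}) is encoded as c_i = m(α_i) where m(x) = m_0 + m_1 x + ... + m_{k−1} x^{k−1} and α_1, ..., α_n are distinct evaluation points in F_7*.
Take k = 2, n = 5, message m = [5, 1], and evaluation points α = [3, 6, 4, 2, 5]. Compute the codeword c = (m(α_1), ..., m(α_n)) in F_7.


c = [1, 4, 2, 0, 3]

Message polynomial: m(x) = 5 + 1·x (mod 7).
For each evaluation point α_i, compute m(α_i) mod 7:
  α_1 = 3: Horner steps 1 → 1, so m(3) = 1.
  α_2 = 6: Horner steps 1 → 4, so m(6) = 4.
  α_3 = 4: Horner steps 1 → 2, so m(4) = 2.
  α_4 = 2: Horner steps 1 → 0, so m(2) = 0.
  α_5 = 5: Horner steps 1 → 3, so m(5) = 3.
Codeword c = [1, 4, 2, 0, 3] ∈ F_7^5.


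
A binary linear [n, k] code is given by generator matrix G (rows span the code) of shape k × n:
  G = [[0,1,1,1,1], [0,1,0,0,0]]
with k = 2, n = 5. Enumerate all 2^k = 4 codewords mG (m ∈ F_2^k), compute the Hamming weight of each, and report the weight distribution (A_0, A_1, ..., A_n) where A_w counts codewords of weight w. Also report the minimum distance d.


Weight distribution: A_0 = 1, A_1 = 1, A_3 = 1, A_4 = 1. Minimum distance d = 1.

Enumerate all 2^2 = 4 messages m ∈ F_2^2.
For each, compute codeword c = mG in F_2^5, then tally its weight.
  m = 00 → c = 00000, weight = 0.
  m = 10 → c = 01111, weight = 4.
  m = 01 → c = 01000, weight = 1.
  m = 11 → c = 00111, weight = 3.
Tally weights:
  weight 0: 1 codewords.
  weight 1: 1 codewords.
  weight 3: 1 codewords.
  weight 4: 1 codewords.
Minimum distance d = smallest w > 0 with A_w > 0 = 1.
Sanity: Σ A_w = 4 = 2^2 = 4 ✓.


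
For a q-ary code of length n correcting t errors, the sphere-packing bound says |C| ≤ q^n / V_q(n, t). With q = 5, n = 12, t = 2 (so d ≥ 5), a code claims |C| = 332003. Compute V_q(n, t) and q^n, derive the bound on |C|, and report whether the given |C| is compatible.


V_q(n, t) = 1105, q^n = 244140625, Hamming bound = 220941, |C| = 332003 > bound (violated).

Step 1: Compute V_q(n, t) = Σ_{j=0}^2 C(n, j) (q−1)^j.
  j = 0: C(12,0)·(4)^0 = 1·1 = 1.
  j = 1: C(12,1)·(4)^1 = 12·4 = 48.
  j = 2: C(12,2)·(4)^2 = 66·16 = 1056.
  V_q(n, t) = 1 + 48 + 1056 = 1105.
Step 2: q^n = 5^12 = 244140625.
Step 3: Hamming bound ⌊q^n / V_q(n,t)⌋ = ⌊244140625/1105⌋ = 220941.
Step 4: Compare |C| = 332003 to 220941: violated.
The claimed |C| lies above the Hamming bound, so no 5-ary code of length 12 with d ≥ 5 can have 332003 codewords.


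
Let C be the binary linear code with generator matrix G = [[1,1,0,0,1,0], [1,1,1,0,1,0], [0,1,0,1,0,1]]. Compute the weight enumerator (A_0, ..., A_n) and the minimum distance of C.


Weight distribution: A_0 = 1, A_1 = 1, A_3 = 2, A_4 = 3, A_5 = 1. Minimum distance d = 1.

Enumerate all 2^3 = 8 messages m ∈ F_2^3.
For each, compute codeword c = mG in F_2^6, then tally its weight.
  m = 000 → c = 000000, weight = 0.
  m = 100 → c = 110010, weight = 3.
  m = 010 → c = 111010, weight = 4.
  m = 110 → c = 001000, weight = 1.
  m = 001 → c = 010101, weight = 3.
  m = 101 → c = 100111, weight = 4.
  m = 011 → c = 101111, weight = 5.
  m = 111 → c = 011101, weight = 4.
Tally weights:
  weight 0: 1 codewords.
  weight 1: 1 codewords.
  weight 3: 2 codewords.
  weight 4: 3 codewords.
  weight 5: 1 codewords.
Minimum distance d = smallest w > 0 with A_w > 0 = 1.
Sanity: Σ A_w = 8 = 2^3 = 8 ✓.


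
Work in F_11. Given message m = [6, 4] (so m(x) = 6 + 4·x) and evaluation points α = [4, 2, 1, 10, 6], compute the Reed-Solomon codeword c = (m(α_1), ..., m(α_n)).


c = [0, 3, 10, 2, 8]

Message polynomial: m(x) = 6 + 4·x (mod 11).
For each evaluation point α_i, compute m(α_i) mod 11:
  α_1 = 4: Horner steps 4 → 0, so m(4) = 0.
  α_2 = 2: Horner steps 4 → 3, so m(2) = 3.
  α_3 = 1: Horner steps 4 → 10, so m(1) = 10.
  α_4 = 10: Horner steps 4 → 2, so m(10) = 2.
  α_5 = 6: Horner steps 4 → 8, so m(6) = 8.
Codeword c = [0, 3, 10, 2, 8] ∈ F_11^5.


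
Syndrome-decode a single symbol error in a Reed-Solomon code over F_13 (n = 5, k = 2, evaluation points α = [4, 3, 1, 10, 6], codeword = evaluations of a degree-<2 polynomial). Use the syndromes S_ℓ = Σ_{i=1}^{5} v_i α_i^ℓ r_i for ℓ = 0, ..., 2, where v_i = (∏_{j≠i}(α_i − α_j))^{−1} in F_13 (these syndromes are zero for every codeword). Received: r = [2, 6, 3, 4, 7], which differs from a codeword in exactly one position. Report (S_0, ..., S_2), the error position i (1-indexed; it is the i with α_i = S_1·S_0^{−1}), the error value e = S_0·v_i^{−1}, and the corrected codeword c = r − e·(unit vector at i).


S = (8, 8, 8), error at position 3, error magnitude e = 2, c = [2, 6, 1, 4, 7].

Step 1: column multipliers v_i = (∏_{j≠i}(α_i − α_j))^{−1} mod 13.
  i = 1 (α = 4): (4−3)(4−1)(4−10)(4−6) = 1·3·(−6)·(−2) = 36 ≡ 10, so v_1 = 10^{−1} = 4 (mod 13).
  i = 2 (α = 3): (3−4)(3−1)(3−10)(3−6) = (−1)·2·(−7)·(−3) = −42 ≡ 10, so v_2 = 10^{−1} = 4 (mod 13).
  i = 3 (α = 1): (1−4)(1−3)(1−10)(1−6) = (−3)·(−2)·(−9)·(−5) = 270 ≡ 10, so v_3 = 10^{−1} = 4 (mod 13).
  i = 4 (α = 10): (10−4)(10−3)(10−1)(10−6) = 6·7·9·4 = 1512 ≡ 4, so v_4 = 4^{−1} = 10 (mod 13).
  i = 5 (α = 6): (6−4)(6−3)(6−1)(6−10) = 2·3·5·(−4) = −120 ≡ 10, so v_5 = 10^{−1} = 4 (mod 13).
  v = [4, 4, 4, 10, 4].
Step 2: syndromes of r = [2, 6, 3, 4, 7] (all sums mod 13).
  S_0 = Σ v_i r_i = 4·2 + 4·6 + 4·3 + 10·4 + 4·7 = 112 ≡ 8.
  S_1 = Σ v_i α_i r_i = 4·4·2 + 4·3·6 + 4·1·3 + 10·10·4 + 4·6·7 = 684 ≡ 8.
  α_i^2 mod 13 = [3, 9, 1, 9, 10].
  S_2 = Σ v_i α_i^2 r_i = 4·3·2 + 4·9·6 + 4·1·3 + 10·9·4 + 4·10·7 = 892 ≡ 8.
  S = (8, 8, 8) ≠ 0, so r is not a codeword (an error is present).
Step 3: locate the error. For a single error e at position i, S_ℓ = v_i·e·α_i^ℓ, so α_err = S_1/S_0.
  S_0^{−1} = 8^{−1} = 5 (mod 13), so α_err = 8·5 = 40 ≡ 1 = α_3. Error position i = 3.
  Consistency check: S_2/S_1 = 8·5 = 40 ≡ 1 = α_err ✓ (single-error assumption holds).
Step 4: error magnitude e = S_0/v_3 = S_0·∏_{j≠3}(α_3 − α_j) = 8·10 = 80 ≡ 2 (mod 13).
Step 5: correct position 3: c_3 = r_3 − e = 3 − 2 ≡ 1 (mod 13). Hence c = [2, 6, 1, 4, 7].
  Check: interpolating c through the α_i gives m(x) = 5 + 9·x (degree < 2) with m(α_i) = c_i for every i, so c is indeed a codeword.


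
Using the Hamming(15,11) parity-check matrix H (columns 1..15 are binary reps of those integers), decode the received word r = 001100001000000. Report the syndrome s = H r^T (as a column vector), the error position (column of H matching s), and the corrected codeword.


s = (1, 1, 1, 0)^T, error position = 14, corrected codeword c = 001100001000010

Compute s = H r^T mod 2 one row at a time:
  s_1 = 0 + 1 + 0 + 0 + 0 + 0 + 0 + 0 = 1 ≡ 1 (mod 2).
  s_2 = 1 + 0 + 0 + 0 + 0 + 0 + 0 + 0 = 1 ≡ 1 (mod 2).
  s_3 = 0 + 1 + 0 + 0 + 0 + 0 + 0 + 0 = 1 ≡ 1 (mod 2).
  s_4 = 0 + 1 + 0 + 0 + 1 + 0 + 0 + 0 = 2 ≡ 0 (mod 2).
s = (1, 1, 1, 0)^T — this equals column 14 of H (binary 1110), so error is at position 14.
Correct: flip bit 14 of r = 001100001000000 to get c = 001100001000010.


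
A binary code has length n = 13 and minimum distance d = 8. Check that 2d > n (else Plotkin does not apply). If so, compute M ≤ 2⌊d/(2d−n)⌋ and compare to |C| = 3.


Plotkin bound M ≤ 4; given |C| = 3 ≤ bound (satisfied).

Check applicability: 2d = 16, n = 13.
2d − n = 3 > 0, so Plotkin applies.
Compute d/(2d−n) = 8/3 ≈ 2.6667.
⌊d/(2d−n)⌋ = 2.
Plotkin bound: M ≤ 2·2 = 4.
Given |C| = 3, check: satisfied.
This |C| is below the Plotkin bound.


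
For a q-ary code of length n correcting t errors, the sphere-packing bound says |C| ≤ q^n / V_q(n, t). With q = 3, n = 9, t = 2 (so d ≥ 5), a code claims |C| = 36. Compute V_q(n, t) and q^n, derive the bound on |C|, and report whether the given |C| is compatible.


V_q(n, t) = 163, q^n = 19683, Hamming bound = 120, |C| = 36 ≤ bound (satisfied).

Step 1: Compute V_q(n, t) = Σ_{j=0}^2 C(n, j) (q−1)^j.
  j = 0: C(9,0)·(2)^0 = 1·1 = 1.
  j = 1: C(9,1)·(2)^1 = 9·2 = 18.
  j = 2: C(9,2)·(2)^2 = 36·4 = 144.
  V_q(n, t) = 1 + 18 + 144 = 163.
Step 2: q^n = 3^9 = 19683.
Step 3: Hamming bound ⌊q^n / V_q(n,t)⌋ = ⌊19683/163⌋ = 120.
Step 4: Compare |C| = 36 to 120: satisfied.
The claimed |C| lies below the Hamming bound.


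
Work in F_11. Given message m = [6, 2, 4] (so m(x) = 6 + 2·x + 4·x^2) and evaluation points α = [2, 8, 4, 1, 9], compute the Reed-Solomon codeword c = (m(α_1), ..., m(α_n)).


c = [4, 3, 1, 1, 7]

Message polynomial: m(x) = 6 + 2·x + 4·x^2 (mod 11).
For each evaluation point α_i, compute m(α_i) mod 11:
  α_1 = 2: Horner steps 4 → 10 → 4, so m(2) = 4.
  α_2 = 8: Horner steps 4 → 1 → 3, so m(8) = 3.
  α_3 = 4: Horner steps 4 → 7 → 1, so m(4) = 1.
  α_4 = 1: Horner steps 4 → 6 → 1, so m(1) = 1.
  α_5 = 9: Horner steps 4 → 5 → 7, so m(9) = 7.
Codeword c = [4, 3, 1, 1, 7] ∈ F_11^5.


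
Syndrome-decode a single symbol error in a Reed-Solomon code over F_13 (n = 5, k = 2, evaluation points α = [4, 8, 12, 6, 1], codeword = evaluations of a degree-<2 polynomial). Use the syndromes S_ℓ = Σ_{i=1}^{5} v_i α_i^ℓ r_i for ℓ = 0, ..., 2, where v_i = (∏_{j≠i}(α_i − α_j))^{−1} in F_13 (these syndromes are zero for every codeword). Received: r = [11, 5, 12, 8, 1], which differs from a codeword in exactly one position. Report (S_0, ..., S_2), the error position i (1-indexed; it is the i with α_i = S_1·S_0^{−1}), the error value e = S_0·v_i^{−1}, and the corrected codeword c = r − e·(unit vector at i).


S = (4, 4, 4), error at position 5, error magnitude e = 5, c = [11, 5, 12, 8, 9].

Step 1: column multipliers v_i = (∏_{j≠i}(α_i − α_j))^{−1} mod 13.
  i = 1 (α = 4): (4−8)(4−12)(4−6)(4−1) = (−4)·(−8)·(−2)·3 = −192 ≡ 3, so v_1 = 3^{−1} = 9 (mod 13).
  i = 2 (α = 8): (8−4)(8−12)(8−6)(8−1) = 4·(−4)·2·7 = −224 ≡ 10, so v_2 = 10^{−1} = 4 (mod 13).
  i = 3 (α = 12): (12−4)(12−8)(12−6)(12−1) = 8·4·6·11 = 2112 ≡ 6, so v_3 = 6^{−1} = 11 (mod 13).
  i = 4 (α = 6): (6−4)(6−8)(6−12)(6−1) = 2·(−2)·(−6)·5 = 120 ≡ 3, so v_4 = 3^{−1} = 9 (mod 13).
  i = 5 (α = 1): (1−4)(1−8)(1−12)(1−6) = (−3)·(−7)·(−11)·(−5) = 1155 ≡ 11, so v_5 = 11^{−1} = 6 (mod 13).
  v = [9, 4, 11, 9, 6].
Step 2: syndromes of r = [11, 5, 12, 8, 1] (all sums mod 13).
  S_0 = Σ v_i r_i = 9·11 + 4·5 + 11·12 + 9·8 + 6·1 = 329 ≡ 4.
  S_1 = Σ v_i α_i r_i = 9·4·11 + 4·8·5 + 11·12·12 + 9·6·8 + 6·1·1 = 2578 ≡ 4.
  α_i^2 mod 13 = [3, 12, 1, 10, 1].
  S_2 = Σ v_i α_i^2 r_i = 9·3·11 + 4·12·5 + 11·1·12 + 9·10·8 + 6·1·1 = 1395 ≡ 4.
  S = (4, 4, 4) ≠ 0, so r is not a codeword (an error is present).
Step 3: locate the error. For a single error e at position i, S_ℓ = v_i·e·α_i^ℓ, so α_err = S_1/S_0.
  S_0^{−1} = 4^{−1} = 10 (mod 13), so α_err = 4·10 = 40 ≡ 1 = α_5. Error position i = 5.
  Consistency check: S_2/S_1 = 4·10 = 40 ≡ 1 = α_err ✓ (single-error assumption holds).
Step 4: error magnitude e = S_0/v_5 = S_0·∏_{j≠5}(α_5 − α_j) = 4·11 = 44 ≡ 5 (mod 13).
Step 5: correct position 5: c_5 = r_5 − e = 1 − 5 ≡ 9 (mod 13). Hence c = [11, 5, 12, 8, 9].
  Check: interpolating c through the α_i gives m(x) = 4 + 5·x (degree < 2) with m(α_i) = c_i for every i, so c is indeed a codeword.


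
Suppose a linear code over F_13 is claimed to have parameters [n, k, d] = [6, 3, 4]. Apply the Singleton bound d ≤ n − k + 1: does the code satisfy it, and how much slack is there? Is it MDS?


Singleton RHS = n − k + 1 = 4, slack = 0, bound satisfied, MDS.

Singleton bound: d ≤ n − k + 1.
Here n = 6, k = 3, so n − k + 1 = 4.
Given d = 4, check d ≤ 4: YES.
Slack = (n − k + 1) − d = 0.
The code is MDS (slack = 0).
Description: the claimed parameters are [6, 3, 4]_13; such a code would be MDS (meets Singleton bound).


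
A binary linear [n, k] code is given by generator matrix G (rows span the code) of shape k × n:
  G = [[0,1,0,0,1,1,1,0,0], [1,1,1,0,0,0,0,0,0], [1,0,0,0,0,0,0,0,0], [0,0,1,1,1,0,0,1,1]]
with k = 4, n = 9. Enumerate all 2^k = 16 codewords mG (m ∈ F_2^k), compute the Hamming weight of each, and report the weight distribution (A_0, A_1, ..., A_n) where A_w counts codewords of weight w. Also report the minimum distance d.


Weight distribution: A_0 = 1, A_1 = 1, A_2 = 1, A_3 = 1, A_4 = 2, A_5 = 5, A_6 = 3, A_7 = 1, A_8 = 1. Minimum distance d = 1.

Enumerate all 2^4 = 16 messages m ∈ F_2^4.
For each, compute codeword c = mG in F_2^9, then tally its weight.
  m = 0000 → c = 000000000, weight = 0.
  m = 1000 → c = 010011100, weight = 4.
  m = 0100 → c = 111000000, weight = 3.
  m = 1100 → c = 101011100, weight = 5.
  m = 0010 → c = 100000000, weight = 1.
  m = 1010 → c = 110011100, weight = 5.
  m = 0110 → c = 011000000, weight = 2.
  m = 1110 → c = 001011100, weight = 4.
  m = 0001 → c = 001110011, weight = 5.
  m = 1001 → c = 011101111, weight = 7.
  m = 0101 → c = 110110011, weight = 6.
  m = 1101 → c = 100101111, weight = 6.
  m = 0011 → c = 101110011, weight = 6.
  m = 1011 → c = 111101111, weight = 8.
  m = 0111 → c = 010110011, weight = 5.
  m = 1111 → c = 000101111, weight = 5.
Tally weights:
  weight 0: 1 codewords.
  weight 1: 1 codewords.
  weight 2: 1 codewords.
  weight 3: 1 codewords.
  weight 4: 2 codewords.
  weight 5: 5 codewords.
  weight 6: 3 codewords.
  weight 7: 1 codewords.
  weight 8: 1 codewords.
Minimum distance d = smallest w > 0 with A_w > 0 = 1.
Sanity: Σ A_w = 16 = 2^4 = 16 ✓.


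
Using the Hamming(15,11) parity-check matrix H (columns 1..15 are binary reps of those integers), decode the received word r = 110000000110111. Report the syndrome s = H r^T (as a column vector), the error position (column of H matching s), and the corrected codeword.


s = (1, 1, 1, 0)^T, error position = 14, corrected codeword c = 110000000110101

Compute s = H r^T mod 2 one row at a time:
  s_1 = 0 + 0 + 1 + 1 + 0 + 1 + 1 + 1 = 5 ≡ 1 (mod 2).
  s_2 = 0 + 0 + 0 + 0 + 0 + 1 + 1 + 1 = 3 ≡ 1 (mod 2).
  s_3 = 1 + 0 + 0 + 0 + 1 + 1 + 1 + 1 = 5 ≡ 1 (mod 2).
  s_4 = 1 + 0 + 0 + 0 + 0 + 1 + 1 + 1 = 4 ≡ 0 (mod 2).
s = (1, 1, 1, 0)^T — this equals column 14 of H (binary 1110), so error is at position 14.
Correct: flip bit 14 of r = 110000000110111 to get c = 110000000110101.


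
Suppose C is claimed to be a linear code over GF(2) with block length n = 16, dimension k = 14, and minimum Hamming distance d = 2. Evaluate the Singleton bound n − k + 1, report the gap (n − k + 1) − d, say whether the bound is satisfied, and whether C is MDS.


Singleton RHS = n − k + 1 = 3, slack = 1, bound satisfied, not MDS.

Singleton bound: d ≤ n − k + 1.
Here n = 16, k = 14, so n − k + 1 = 3.
Given d = 2, check d ≤ 3: YES.
Slack = (n − k + 1) − d = 1.
The code is NOT MDS (slack = 1 > 0).
Description: the claimed parameters are [16, 14, 2]_2; such a code would be non-MDS.


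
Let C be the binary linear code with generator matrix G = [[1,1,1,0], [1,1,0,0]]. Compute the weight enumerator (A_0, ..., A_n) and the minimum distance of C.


Weight distribution: A_0 = 1, A_1 = 1, A_2 = 1, A_3 = 1. Minimum distance d = 1.

Enumerate all 2^2 = 4 messages m ∈ F_2^2.
For each, compute codeword c = mG in F_2^4, then tally its weight.
  m = 00 → c = 0000, weight = 0.
  m = 10 → c = 1110, weight = 3.
  m = 01 → c = 1100, weight = 2.
  m = 11 → c = 0010, weight = 1.
Tally weights:
  weight 0: 1 codewords.
  weight 1: 1 codewords.
  weight 2: 1 codewords.
  weight 3: 1 codewords.
Minimum distance d = smallest w > 0 with A_w > 0 = 1.
Sanity: Σ A_w = 4 = 2^2 = 4 ✓.


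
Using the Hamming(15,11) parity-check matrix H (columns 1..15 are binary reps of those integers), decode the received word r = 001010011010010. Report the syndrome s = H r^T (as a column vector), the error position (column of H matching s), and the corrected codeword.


s = (0, 0, 1, 0)^T, error position = 2, corrected codeword c = 011010011010010

Compute s = H r^T mod 2 one row at a time:
  s_1 = 1 + 1 + 0 + 1 + 0 + 0 + 1 + 0 = 4 ≡ 0 (mod 2).
  s_2 = 0 + 1 + 0 + 0 + 0 + 0 + 1 + 0 = 2 ≡ 0 (mod 2).
  s_3 = 0 + 1 + 0 + 0 + 0 + 1 + 1 + 0 = 3 ≡ 1 (mod 2).
  s_4 = 0 + 1 + 1 + 0 + 1 + 1 + 0 + 0 = 4 ≡ 0 (mod 2).
s = (0, 0, 1, 0)^T — this equals column 2 of H (binary 0010), so error is at position 2.
Correct: flip bit 2 of r = 001010011010010 to get c = 011010011010010.


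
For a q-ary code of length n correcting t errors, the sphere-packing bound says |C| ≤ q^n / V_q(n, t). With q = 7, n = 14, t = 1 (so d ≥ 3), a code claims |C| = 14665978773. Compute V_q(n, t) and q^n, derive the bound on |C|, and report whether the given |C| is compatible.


V_q(n, t) = 85, q^n = 678223072849, Hamming bound = 7979094974, |C| = 14665978773 > bound (violated).

Step 1: Compute V_q(n, t) = Σ_{j=0}^1 C(n, j) (q−1)^j.
  j = 0: C(14,0)·(6)^0 = 1·1 = 1.
  j = 1: C(14,1)·(6)^1 = 14·6 = 84.
  V_q(n, t) = 1 + 84 = 85.
Step 2: q^n = 7^14 = 678223072849.
Step 3: Hamming bound ⌊q^n / V_q(n,t)⌋ = ⌊678223072849/85⌋ = 7979094974.
Step 4: Compare |C| = 14665978773 to 7979094974: violated.
The claimed |C| lies above the Hamming bound, so no 7-ary code of length 14 with d ≥ 3 can have 14665978773 codewords.


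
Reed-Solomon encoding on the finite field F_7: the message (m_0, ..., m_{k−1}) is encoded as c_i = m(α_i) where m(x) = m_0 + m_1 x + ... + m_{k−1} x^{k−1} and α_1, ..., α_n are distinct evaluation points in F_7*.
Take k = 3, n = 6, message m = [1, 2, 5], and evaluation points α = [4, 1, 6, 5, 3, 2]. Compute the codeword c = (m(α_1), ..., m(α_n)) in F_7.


c = [5, 1, 4, 3, 3, 4]

Message polynomial: m(x) = 1 + 2·x + 5·x^2 (mod 7).
For each evaluation point α_i, compute m(α_i) mod 7:
  α_1 = 4: Horner steps 5 → 1 → 5, so m(4) = 5.
  α_2 = 1: Horner steps 5 → 0 → 1, so m(1) = 1.
  α_3 = 6: Horner steps 5 → 4 → 4, so m(6) = 4.
  α_4 = 5: Horner steps 5 → 6 → 3, so m(5) = 3.
  α_5 = 3: Horner steps 5 → 3 → 3, so m(3) = 3.
  α_6 = 2: Horner steps 5 → 5 → 4, so m(2) = 4.
Codeword c = [5, 1, 4, 3, 3, 4] ∈ F_7^6.


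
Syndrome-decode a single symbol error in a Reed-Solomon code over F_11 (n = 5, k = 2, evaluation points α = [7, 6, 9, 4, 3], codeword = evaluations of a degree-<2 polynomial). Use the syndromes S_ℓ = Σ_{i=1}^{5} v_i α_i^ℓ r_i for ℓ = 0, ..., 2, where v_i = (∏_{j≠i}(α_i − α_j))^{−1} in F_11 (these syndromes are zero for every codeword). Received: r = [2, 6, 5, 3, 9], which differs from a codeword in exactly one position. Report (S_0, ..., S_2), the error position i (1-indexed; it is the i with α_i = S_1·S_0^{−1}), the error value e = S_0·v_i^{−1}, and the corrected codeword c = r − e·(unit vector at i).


S = (4, 1, 3), error at position 5, error magnitude e = 2, c = [2, 6, 5, 3, 7].

Step 1: column multipliers v_i = (∏_{j≠i}(α_i − α_j))^{−1} mod 11.
  i = 1 (α = 7): (7−6)(7−9)(7−4)(7−3) = 1·(−2)·3·4 = −24 ≡ 9, so v_1 = 9^{−1} = 5 (mod 11).
  i = 2 (α = 6): (6−7)(6−9)(6−4)(6−3) = (−1)·(−3)·2·3 = 18 ≡ 7, so v_2 = 7^{−1} = 8 (mod 11).
  i = 3 (α = 9): (9−7)(9−6)(9−4)(9−3) = 2·3·5·6 = 180 ≡ 4, so v_3 = 4^{−1} = 3 (mod 11).
  i = 4 (α = 4): (4−7)(4−6)(4−9)(4−3) = (−3)·(−2)·(−5)·1 = −30 ≡ 3, so v_4 = 3^{−1} = 4 (mod 11).
  i = 5 (α = 3): (3−7)(3−6)(3−9)(3−4) = (−4)·(−3)·(−6)·(−1) = 72 ≡ 6, so v_5 = 6^{−1} = 2 (mod 11).
  v = [5, 8, 3, 4, 2].
Step 2: syndromes of r = [2, 6, 5, 3, 9] (all sums mod 11).
  S_0 = Σ v_i r_i = 5·2 + 8·6 + 3·5 + 4·3 + 2·9 = 103 ≡ 4.
  S_1 = Σ v_i α_i r_i = 5·7·2 + 8·6·6 + 3·9·5 + 4·4·3 + 2·3·9 = 595 ≡ 1.
  α_i^2 mod 11 = [5, 3, 4, 5, 9].
  S_2 = Σ v_i α_i^2 r_i = 5·5·2 + 8·3·6 + 3·4·5 + 4·5·3 + 2·9·9 = 476 ≡ 3.
  S = (4, 1, 3) ≠ 0, so r is not a codeword (an error is present).
Step 3: locate the error. For a single error e at position i, S_ℓ = v_i·e·α_i^ℓ, so α_err = S_1/S_0.
  S_0^{−1} = 4^{−1} = 3 (mod 11), so α_err = 1·3 = 3 ≡ 3 = α_5. Error position i = 5.
  Consistency check: S_2/S_1 = 3·1 = 3 ≡ 3 = α_err ✓ (single-error assumption holds).
Step 4: error magnitude e = S_0/v_5 = S_0·∏_{j≠5}(α_5 − α_j) = 4·6 = 24 ≡ 2 (mod 11).
Step 5: correct position 5: c_5 = r_5 − e = 9 − 2 ≡ 7 (mod 11). Hence c = [2, 6, 5, 3, 7].
  Check: interpolating c through the α_i gives m(x) = 8 + 7·x (degree < 2) with m(α_i) = c_i for every i, so c is indeed a codeword.


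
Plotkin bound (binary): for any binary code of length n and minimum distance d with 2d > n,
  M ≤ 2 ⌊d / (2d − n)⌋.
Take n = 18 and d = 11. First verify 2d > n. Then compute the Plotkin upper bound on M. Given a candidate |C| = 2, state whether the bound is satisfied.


Plotkin bound M ≤ 4; given |C| = 2 ≤ bound (satisfied).

Check applicability: 2d = 22, n = 18.
2d − n = 4 > 0, so Plotkin applies.
Compute d/(2d−n) = 11/4 ≈ 2.7500.
⌊d/(2d−n)⌋ = 2.
Plotkin bound: M ≤ 2·2 = 4.
Given |C| = 2, check: satisfied.
This |C| is below the Plotkin bound.


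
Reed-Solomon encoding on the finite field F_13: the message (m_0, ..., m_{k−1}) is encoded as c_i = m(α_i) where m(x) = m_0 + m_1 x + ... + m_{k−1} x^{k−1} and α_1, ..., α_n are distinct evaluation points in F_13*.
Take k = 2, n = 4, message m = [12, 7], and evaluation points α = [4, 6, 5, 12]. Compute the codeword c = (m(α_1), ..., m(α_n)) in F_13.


c = [1, 2, 8, 5]

Message polynomial: m(x) = 12 + 7·x (mod 13).
For each evaluation point α_i, compute m(α_i) mod 13:
  α_1 = 4: Horner steps 7 → 1, so m(4) = 1.
  α_2 = 6: Horner steps 7 → 2, so m(6) = 2.
  α_3 = 5: Horner steps 7 → 8, so m(5) = 8.
  α_4 = 12: Horner steps 7 → 5, so m(12) = 5.
Codeword c = [1, 2, 8, 5] ∈ F_13^4.


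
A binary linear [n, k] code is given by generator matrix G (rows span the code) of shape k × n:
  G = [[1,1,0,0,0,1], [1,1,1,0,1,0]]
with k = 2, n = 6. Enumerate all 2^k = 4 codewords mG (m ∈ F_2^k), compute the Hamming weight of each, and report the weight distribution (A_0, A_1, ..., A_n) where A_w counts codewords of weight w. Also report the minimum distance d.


Weight distribution: A_0 = 1, A_3 = 2, A_4 = 1. Minimum distance d = 3.

Enumerate all 2^2 = 4 messages m ∈ F_2^2.
For each, compute codeword c = mG in F_2^6, then tally its weight.
  m = 00 → c = 000000, weight = 0.
  m = 10 → c = 110001, weight = 3.
  m = 01 → c = 111010, weight = 4.
  m = 11 → c = 001011, weight = 3.
Tally weights:
  weight 0: 1 codewords.
  weight 3: 2 codewords.
  weight 4: 1 codewords.
Minimum distance d = smallest w > 0 with A_w > 0 = 3.
Sanity: Σ A_w = 4 = 2^2 = 4 ✓.


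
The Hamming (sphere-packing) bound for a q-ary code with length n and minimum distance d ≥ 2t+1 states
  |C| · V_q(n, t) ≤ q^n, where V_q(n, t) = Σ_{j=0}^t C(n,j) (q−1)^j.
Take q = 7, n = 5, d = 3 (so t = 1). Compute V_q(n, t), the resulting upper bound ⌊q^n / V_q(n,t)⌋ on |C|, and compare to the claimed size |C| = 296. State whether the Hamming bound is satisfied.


V_q(n, t) = 31, q^n = 16807, Hamming bound = 542, |C| = 296 ≤ bound (satisfied).

Step 1: Compute V_q(n, t) = Σ_{j=0}^1 C(n, j) (q−1)^j.
  j = 0: C(5,0)·(6)^0 = 1·1 = 1.
  j = 1: C(5,1)·(6)^1 = 5·6 = 30.
  V_q(n, t) = 1 + 30 = 31.
Step 2: q^n = 7^5 = 16807.
Step 3: Hamming bound ⌊q^n / V_q(n,t)⌋ = ⌊16807/31⌋ = 542.
Step 4: Compare |C| = 296 to 542: satisfied.
The claimed |C| lies below the Hamming bound.


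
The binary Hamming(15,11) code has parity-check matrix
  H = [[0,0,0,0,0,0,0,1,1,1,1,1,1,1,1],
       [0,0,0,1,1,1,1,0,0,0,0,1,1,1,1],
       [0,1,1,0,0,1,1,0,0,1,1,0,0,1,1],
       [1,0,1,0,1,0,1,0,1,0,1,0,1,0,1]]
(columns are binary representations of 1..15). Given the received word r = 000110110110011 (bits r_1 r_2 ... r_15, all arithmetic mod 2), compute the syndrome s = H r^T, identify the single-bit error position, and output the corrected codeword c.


s = (1, 1, 1, 0)^T, error position = 14, corrected codeword c = 000110110110001

Compute s = H r^T mod 2 one row at a time:
  s_1 = 1 + 0 + 1 + 1 + 0 + 0 + 1 + 1 = 5 ≡ 1 (mod 2).
  s_2 = 1 + 1 + 0 + 1 + 0 + 0 + 1 + 1 = 5 ≡ 1 (mod 2).
  s_3 = 0 + 0 + 0 + 1 + 1 + 1 + 1 + 1 = 5 ≡ 1 (mod 2).
  s_4 = 0 + 0 + 1 + 1 + 0 + 1 + 0 + 1 = 4 ≡ 0 (mod 2).
s = (1, 1, 1, 0)^T — this equals column 14 of H (binary 1110), so error is at position 14.
Correct: flip bit 14 of r = 000110110110011 to get c = 000110110110001.


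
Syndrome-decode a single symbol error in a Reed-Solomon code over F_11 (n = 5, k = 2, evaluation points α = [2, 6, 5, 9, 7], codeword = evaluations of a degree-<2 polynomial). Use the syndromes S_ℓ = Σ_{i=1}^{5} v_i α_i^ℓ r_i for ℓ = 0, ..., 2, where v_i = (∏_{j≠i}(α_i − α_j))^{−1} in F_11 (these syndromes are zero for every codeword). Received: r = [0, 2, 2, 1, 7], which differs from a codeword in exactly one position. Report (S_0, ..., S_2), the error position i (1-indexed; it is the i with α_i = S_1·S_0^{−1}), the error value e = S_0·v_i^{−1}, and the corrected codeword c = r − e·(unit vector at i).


S = (3, 7, 9), error at position 2, error magnitude e = 3, c = [0, 10, 2, 1, 7].

Step 1: column multipliers v_i = (∏_{j≠i}(α_i − α_j))^{−1} mod 11.
  i = 1 (α = 2): (2−6)(2−5)(2−9)(2−7) = (−4)·(−3)·(−7)·(−5) = 420 ≡ 2, so v_1 = 2^{−1} = 6 (mod 11).
  i = 2 (α = 6): (6−2)(6−5)(6−9)(6−7) = 4·1·(−3)·(−1) = 12 ≡ 1, so v_2 = 1^{−1} = 1 (mod 11).
  i = 3 (α = 5): (5−2)(5−6)(5−9)(5−7) = 3·(−1)·(−4)·(−2) = −24 ≡ 9, so v_3 = 9^{−1} = 5 (mod 11).
  i = 4 (α = 9): (9−2)(9−6)(9−5)(9−7) = 7·3·4·2 = 168 ≡ 3, so v_4 = 3^{−1} = 4 (mod 11).
  i = 5 (α = 7): (7−2)(7−6)(7−5)(7−9) = 5·1·2·(−2) = −20 ≡ 2, so v_5 = 2^{−1} = 6 (mod 11).
  v = [6, 1, 5, 4, 6].
Step 2: syndromes of r = [0, 2, 2, 1, 7] (all sums mod 11).
  S_0 = Σ v_i r_i = 6·0 + 1·2 + 5·2 + 4·1 + 6·7 = 58 ≡ 3.
  S_1 = Σ v_i α_i r_i = 6·2·0 + 1·6·2 + 5·5·2 + 4·9·1 + 6·7·7 = 392 ≡ 7.
  α_i^2 mod 11 = [4, 3, 3, 4, 5].
  S_2 = Σ v_i α_i^2 r_i = 6·4·0 + 1·3·2 + 5·3·2 + 4·4·1 + 6·5·7 = 262 ≡ 9.
  S = (3, 7, 9) ≠ 0, so r is not a codeword (an error is present).
Step 3: locate the error. For a single error e at position i, S_ℓ = v_i·e·α_i^ℓ, so α_err = S_1/S_0.
  S_0^{−1} = 3^{−1} = 4 (mod 11), so α_err = 7·4 = 28 ≡ 6 = α_2. Error position i = 2.
  Consistency check: S_2/S_1 = 9·8 = 72 ≡ 6 = α_err ✓ (single-error assumption holds).
Step 4: error magnitude e = S_0/v_2 = S_0·∏_{j≠2}(α_2 − α_j) = 3·1 = 3 ≡ 3 (mod 11).
Step 5: correct position 2: c_2 = r_2 − e = 2 − 3 ≡ 10 (mod 11). Hence c = [0, 10, 2, 1, 7].
  Check: interpolating c through the α_i gives m(x) = 6 + 8·x (degree < 2) with m(α_i) = c_i for every i, so c is indeed a codeword.
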